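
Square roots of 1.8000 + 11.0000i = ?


|z| = sqrt(3.24+121) = 11.1463
sqrt((|z|+a)/2) = sqrt((11.1463+1.8)/2) = sqrt(6.4731) = 2.5442
sqrt((|z|-a)/2) = sqrt((11.1463-1.8)/2) = sqrt(4.6731) = 2.1617

±(2.5442 + 2.1617i) i.e. 2.5442 + 2.1617i and -2.5442 - 2.1617i


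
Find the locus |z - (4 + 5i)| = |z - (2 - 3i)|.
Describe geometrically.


Equal distances means the locus is the perpendicular bisector of z1 and z2.
Midpoint = ((4+2)/2, (5+(-3))/2) = (3.0000, 1.0000)

Perpendicular bisector through (3.0000, 1.0000)


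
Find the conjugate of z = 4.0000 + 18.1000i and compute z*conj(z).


z_bar = 4.0000 - 18.1000i
z*z_bar = 4^2 + 18.1^2 = 16 + 327.61 = 343.61

z_bar = 4.0000 - 18.1000i, z*z_bar = 343.61


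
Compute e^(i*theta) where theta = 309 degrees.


cos(309°) = 0.6293
sin(309°) = -0.7771

e^(i*309°) = 0.6293 - 0.7771i


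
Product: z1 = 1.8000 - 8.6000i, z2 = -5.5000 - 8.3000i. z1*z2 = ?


Real = 1.8*(-5.5) - (-8.6)*(-8.3) = -9.9 - 71.38 = -81.28
Imag = 1.8*(-8.3) - (5.5)*(-8.6) = -14.94 + 47.3 = 32.36

-81.2800 + 32.3600i


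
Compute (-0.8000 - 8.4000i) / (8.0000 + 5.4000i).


Conjugate of z2 = 8.0000 - 5.4000i
Numerator: (-0.8000 - 8.4000i)(8.0000 - 5.4000i) = -51.7600 - 62.8800i
Denominator: 8^2 + 5.4^2 = 93.16
Result = (-51.7600 - 62.8800i)/93.16

-0.5556 - 0.6750i


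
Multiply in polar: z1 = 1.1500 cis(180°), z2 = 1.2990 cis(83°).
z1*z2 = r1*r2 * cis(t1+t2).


r = 1.1500 * 1.2990 = 1.4938
theta = 180° + 83° = 263° = 263° (mod 360)

1.4938 cis(263°)


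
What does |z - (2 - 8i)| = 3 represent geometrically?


|z - z0| = r is a circle with center z0 and radius r.
Center = (2, -8), radius = 3

Circle with center (2, -8) and radius 3


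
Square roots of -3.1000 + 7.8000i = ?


|z| = sqrt(9.61+60.84) = 8.3934
sqrt((|z|+a)/2) = sqrt((8.3934+(-3.1))/2) = sqrt(2.6467) = 1.6269
sqrt((|z|-a)/2) = sqrt((8.3934-(-3.1))/2) = sqrt(5.7467) = 2.3972

±(1.6269 + 2.3972i) i.e. 1.6269 + 2.3972i and -1.6269 - 2.3972i


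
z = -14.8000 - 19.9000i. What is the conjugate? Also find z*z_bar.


z_bar = -14.8000 + 19.9000i
z*z_bar = (-14.8)^2 + (-19.9)^2 = 219.04 + 396.01 = 615.05

z_bar = -14.8000 + 19.9000i, z*z_bar = 615.05


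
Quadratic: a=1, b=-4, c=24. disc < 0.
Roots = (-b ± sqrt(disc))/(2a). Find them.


disc = (-4)^2 - 4*1*24 = 16 - 96 = -80
sqrt(|disc|) = sqrt(80) = 8.9443
Real part = 4/(2*1) = 2.0000
Imag part = 8.9443/(2*1) = 4.4721

2.0000 ± 4.4721i


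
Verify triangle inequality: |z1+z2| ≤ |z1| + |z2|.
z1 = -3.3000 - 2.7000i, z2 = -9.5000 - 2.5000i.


|z1| = sqrt((-3.3)^2 + (-2.7)^2) = sqrt(18.18) = 4.2638
|z2| = sqrt((-9.5)^2 + (-2.5)^2) = sqrt(96.5) = 9.8234
z1+z2 = -12.8000 - 5.2000i
|z1+z2| = sqrt(190.88) = 13.8159
|z1|+|z2| = 4.2638 + 9.8234 = 14.0872

|z1+z2| = 13.8159 ≤ |z1|+|z2| = 14.0872 (verified)


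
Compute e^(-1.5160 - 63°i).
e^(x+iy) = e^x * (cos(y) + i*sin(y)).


e^-1.5160 = 0.2196
cos(-63°) = 0.454
sin(-63°) = -0.891
Real = 0.2196*0.454 = 0.0997
Imag = 0.2196*(-0.891) = -0.1957

0.0997 - 0.1957i


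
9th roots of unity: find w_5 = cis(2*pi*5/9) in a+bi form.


Angle = 360*5/9 = 200°
a = cos(200°) = -0.9397
b = sin(200°) = -0.3420

-0.9397 - 0.3420i


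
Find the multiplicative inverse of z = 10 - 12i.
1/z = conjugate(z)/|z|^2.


|z|^2 = 100+144 = 244
1/z = (10 + 12i)/244

1/z = 0.0410 + 0.0492i


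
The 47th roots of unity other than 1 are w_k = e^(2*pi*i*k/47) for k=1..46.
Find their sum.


With w = e^(2*pi*i/47), all 47 of the 47th roots of unity w^0 = 1, w, ..., w^(46) sum to 0: 1 + w + ... + w^(46) = (1 - w^47)/(1 - w) = 0 since w^47 = 1, w ≠ 1.
Removing the root 1: w + w^2 + ... + w^(46) = 0 - 1 = -1

Sum = -1


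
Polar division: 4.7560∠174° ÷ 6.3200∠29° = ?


r = 4.7560 / 6.3200 = 0.7525
theta = 174° - 29° = 145° = 145° (mod 360)

0.7525 cis(145°)


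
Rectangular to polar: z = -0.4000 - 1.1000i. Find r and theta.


r = sqrt(0.16+1.21) = sqrt(1.37) = 1.1705
theta = atan2(-1.1, -0.4) = -109.9831 degrees

r = 1.1705, theta = -109.9831 degrees


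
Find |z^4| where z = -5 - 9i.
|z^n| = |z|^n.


|z| = sqrt(25+81) = sqrt(106) = 10.2956
|z^4| = |z|^4 = (sqrt(106))^4 = 106^2 = 11236

|z^4| = 11236


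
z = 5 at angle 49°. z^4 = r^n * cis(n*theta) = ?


r^4 = 5^4 = 625
n*theta = 4*49° = 196° = 196° (mod 360)
a = 625*cos(196°) = -600.7886
b = 625*sin(196°) = -172.2733

625 cis(196°) = -600.7886 - 172.2733i


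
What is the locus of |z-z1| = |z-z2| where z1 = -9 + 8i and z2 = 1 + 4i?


Equal distances means the locus is the perpendicular bisector of z1 and z2.
Midpoint = ((-9+1)/2, (8+4)/2) = (-4.0000, 6.0000)

Perpendicular bisector through (-4.0000, 6.0000)


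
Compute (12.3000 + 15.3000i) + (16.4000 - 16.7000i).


Real: 12.3 + 16.4 = 28.7
Imag: 15.3 - 16.7 = -1.4

28.7000 - 1.4000i


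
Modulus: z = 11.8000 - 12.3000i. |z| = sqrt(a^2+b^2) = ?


|z| = sqrt(11.8^2 + (-12.3)^2) = sqrt(139.24 + 151.29) = sqrt(290.53) = 17.0449

|z| = 17.0449


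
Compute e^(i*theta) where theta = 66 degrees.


cos(66°) = 0.4067
sin(66°) = 0.9135

e^(i*66°) = 0.4067 + 0.9135i


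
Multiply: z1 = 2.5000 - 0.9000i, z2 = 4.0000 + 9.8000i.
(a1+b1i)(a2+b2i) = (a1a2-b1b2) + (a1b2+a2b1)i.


Real = 2.5*4 - (-0.9)*9.8 = 10 - (-8.82) = 18.82
Imag = 2.5*9.8 + 4*(-0.9) = 24.5 - (3.6) = 20.9

18.8200 + 20.9000i


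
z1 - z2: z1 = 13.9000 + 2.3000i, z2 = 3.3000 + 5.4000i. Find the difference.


Real: 13.9 - 3.3 = 10.6
Imag: 2.3 - 5.4 = -3.1

10.6000 - 3.1000i


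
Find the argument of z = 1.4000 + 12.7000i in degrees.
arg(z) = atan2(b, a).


Re = 1.4, Im = 12.7
arg = atan2(12.7, 1.4) = 83.7093 degrees

arg(z) = 83.7093 degrees


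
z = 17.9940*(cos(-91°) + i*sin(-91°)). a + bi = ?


a = 17.9940*cos(-91°) = 17.9940*(-0.01745) = -0.3140
b = 17.9940*sin(-91°) = 17.9940*(-0.99985) = -17.9913

-0.3140 - 17.9913i


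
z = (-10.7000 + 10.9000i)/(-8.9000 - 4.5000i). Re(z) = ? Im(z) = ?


Multiply by conjugate: (-10.7000 + 10.9000i)(-8.9000 + 4.5000i) / ((-8.9)^2 + (-4.5)^2)
Numerator real = -10.7*(-8.9) + 10.9*(-4.5) = 46.18
Numerator imag = 10.9*(-8.9) - (-10.7)*(-4.5) = -145.16
Denominator = 99.46
Re(z) = 46.18/99.46 = 0.4643
Im(z) = -145.16/99.46 = -1.4595

Re(z) = 0.4643, Im(z) = -1.4595


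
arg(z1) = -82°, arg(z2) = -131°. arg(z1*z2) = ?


arg(z1*z2) = -82° - 131° = -213°
Normalized to (-180°, 180°]: 147°

147°


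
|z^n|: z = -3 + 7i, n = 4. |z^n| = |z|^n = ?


|z| = sqrt(9+49) = sqrt(58) = 7.6158
|z^4| = |z|^4 = (sqrt(58))^4 = 58^2 = 3364

|z^4| = 3364


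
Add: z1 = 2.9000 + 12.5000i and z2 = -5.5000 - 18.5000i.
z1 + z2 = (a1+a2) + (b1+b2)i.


Real: 2.9 - 5.5 = -2.6
Imag: 12.5 - 18.5 = -6

-2.6000 - 6.0000i


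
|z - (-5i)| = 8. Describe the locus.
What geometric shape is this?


|z - z0| = r is a circle with center z0 and radius r.
Center = (0, -5), radius = 8

Circle with center (0, -5) and radius 8


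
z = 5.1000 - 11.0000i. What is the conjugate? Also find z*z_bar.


z_bar = 5.1000 + 11.0000i
z*z_bar = 5.1^2 + (-11)^2 = 26.01 + 121 = 147.01

z_bar = 5.1000 + 11.0000i, z*z_bar = 147.01


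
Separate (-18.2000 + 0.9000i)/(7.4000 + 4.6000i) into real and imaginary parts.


Multiply by conjugate: (-18.2000 + 0.9000i)(7.4000 - 4.6000i) / (7.4^2 + 4.6^2)
Numerator real = -18.2*7.4 + 0.9*4.6 = -130.54
Numerator imag = 0.9*7.4 - (-18.2)*4.6 = 90.38
Denominator = 75.92
Re(z) = -130.54/75.92 = -1.7194
Im(z) = 90.38/75.92 = 1.1905

Re(z) = -1.7194, Im(z) = 1.1905


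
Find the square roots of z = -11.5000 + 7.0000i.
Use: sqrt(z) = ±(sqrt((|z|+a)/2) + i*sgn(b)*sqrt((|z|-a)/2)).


|z| = sqrt(132.25+49) = 13.4629
sqrt((|z|+a)/2) = sqrt((13.4629+(-11.5))/2) = sqrt(0.9815) = 0.9907
sqrt((|z|-a)/2) = sqrt((13.4629-(-11.5))/2) = sqrt(12.4815) = 3.5329

±(0.9907 + 3.5329i) i.e. 0.9907 + 3.5329i and -0.9907 - 3.5329i


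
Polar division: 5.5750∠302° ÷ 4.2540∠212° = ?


r = 5.5750 / 4.2540 = 1.3105
theta = 302° - 212° = 90° = 90° (mod 360)

1.3105 cis(90°)


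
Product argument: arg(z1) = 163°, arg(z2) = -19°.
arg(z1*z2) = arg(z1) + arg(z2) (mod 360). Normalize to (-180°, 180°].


arg(z1*z2) = 163° - 19° = 144°
Normalized to (-180°, 180°]: 144°

144°


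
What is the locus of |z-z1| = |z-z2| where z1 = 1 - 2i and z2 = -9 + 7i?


Equal distances means the locus is the perpendicular bisector of z1 and z2.
Midpoint = ((1+(-9))/2, (-2+7)/2) = (-4.0000, 2.5000)

Perpendicular bisector through (-4.0000, 2.5000)


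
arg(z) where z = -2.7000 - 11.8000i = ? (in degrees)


Re = -2.7, Im = -11.8
arg = atan2(-11.8, -2.7) = -102.8882 degrees

arg(z) = -102.8882 degrees


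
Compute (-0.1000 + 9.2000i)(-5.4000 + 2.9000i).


Real = -0.1*(-5.4) - 9.2*2.9 = 0.54 - 26.68 = -26.14
Imag = -0.1*2.9 - (5.4)*9.2 = -0.29 - (49.68) = -49.97

-26.1400 - 49.9700i


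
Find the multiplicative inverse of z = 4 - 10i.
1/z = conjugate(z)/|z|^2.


|z|^2 = 16+100 = 116
1/z = (4 + 10i)/116

1/z = 0.0345 + 0.0862i


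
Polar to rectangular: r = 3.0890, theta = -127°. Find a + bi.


a = 3.0890*cos(-127°) = 3.0890*(-0.6018) = -1.8590
b = 3.0890*sin(-127°) = 3.0890*(-0.79864) = -2.4670

-1.8590 - 2.4670i


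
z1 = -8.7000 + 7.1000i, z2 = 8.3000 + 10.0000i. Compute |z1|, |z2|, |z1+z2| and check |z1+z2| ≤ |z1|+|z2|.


|z1| = sqrt((-8.7)^2 + 7.1^2) = sqrt(126.1) = 11.2294
|z2| = sqrt(8.3^2 + 10^2) = sqrt(168.89) = 12.9958
z1+z2 = -0.4000 + 17.1000i
|z1+z2| = sqrt(292.57) = 17.1047
|z1|+|z2| = 11.2294 + 12.9958 = 24.2252

|z1+z2| = 17.1047 ≤ |z1|+|z2| = 24.2252 (verified)


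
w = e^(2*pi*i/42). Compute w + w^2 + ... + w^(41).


With w = e^(2*pi*i/42), all 42 of the 42th roots of unity w^0 = 1, w, ..., w^(41) sum to 0: 1 + w + ... + w^(41) = (1 - w^42)/(1 - w) = 0 since w^42 = 1, w ≠ 1.
Removing the root 1: w + w^2 + ... + w^(41) = 0 - 1 = -1

Sum = -1


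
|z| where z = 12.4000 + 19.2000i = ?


|z| = sqrt(12.4^2 + 19.2^2) = sqrt(153.76 + 368.64) = sqrt(522.4) = 22.8561

|z| = 22.8561


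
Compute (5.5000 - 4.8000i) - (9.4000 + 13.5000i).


Real: 5.5 - 9.4 = -3.9
Imag: -4.8 - 13.5 = -18.3

-3.9000 - 18.3000i


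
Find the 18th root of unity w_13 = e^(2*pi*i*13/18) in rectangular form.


Angle = 360*13/18 = 260°
a = cos(260°) = -0.1736
b = sin(260°) = -0.9848

-0.1736 - 0.9848i


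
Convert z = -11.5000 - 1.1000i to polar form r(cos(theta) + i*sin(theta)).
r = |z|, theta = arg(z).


r = sqrt(132.25+1.21) = sqrt(133.46) = 11.5525
theta = atan2(-1.1, -11.5) = -174.5362 degrees

r = 11.5525, theta = -174.5362 degrees


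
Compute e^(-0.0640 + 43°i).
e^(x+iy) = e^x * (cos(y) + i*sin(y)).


e^-0.0640 = 0.9380
cos(43°) = 0.73135
sin(43°) = 0.682
Real = 0.9380*0.73135 = 0.6860
Imag = 0.9380*0.682 = 0.6397

0.6860 + 0.6397i


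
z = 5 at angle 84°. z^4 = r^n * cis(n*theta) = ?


r^4 = 5^4 = 625
n*theta = 4*84° = 336° = 336° (mod 360)
a = 625*cos(336°) = 570.9659
b = 625*sin(336°) = -254.2104

625 cis(336°) = 570.9659 - 254.2104i


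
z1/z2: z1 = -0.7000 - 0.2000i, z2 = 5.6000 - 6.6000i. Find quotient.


Conjugate of z2 = 5.6000 + 6.6000i
Numerator: (-0.7000 - 0.2000i)(5.6000 + 6.6000i) = -2.6000 - 5.7400i
Denominator: 5.6^2 + (-6.6)^2 = 74.92
Result = (-2.6000 - 5.7400i)/74.92

-0.0347 - 0.0766i


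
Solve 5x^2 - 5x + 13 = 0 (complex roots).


disc = (-5)^2 - 4*5*13 = 25 - 260 = -235
sqrt(|disc|) = sqrt(235) = 15.3297
Real part = 5/(2*5) = 0.5000
Imag part = 15.3297/(2*5) = 1.5330

0.5000 ± 1.5330i


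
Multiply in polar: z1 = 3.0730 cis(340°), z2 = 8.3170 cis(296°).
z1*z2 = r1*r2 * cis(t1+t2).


r = 3.0730 * 8.3170 = 25.5581
theta = 340° + 296° = 636° = 276° (mod 360)

25.5581 cis(276°)


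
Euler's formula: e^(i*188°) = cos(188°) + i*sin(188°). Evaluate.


cos(188°) = -0.9903
sin(188°) = -0.1392

e^(i*188°) = -0.9903 - 0.1392i


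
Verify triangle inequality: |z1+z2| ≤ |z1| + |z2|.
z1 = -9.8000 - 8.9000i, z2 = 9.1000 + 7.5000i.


|z1| = sqrt((-9.8)^2 + (-8.9)^2) = sqrt(175.25) = 13.2382
|z2| = sqrt(9.1^2 + 7.5^2) = sqrt(139.06) = 11.7924
z1+z2 = -0.7000 - 1.4000i
|z1+z2| = sqrt(2.45) = 1.5652
|z1|+|z2| = 13.2382 + 11.7924 = 25.0306

|z1+z2| = 1.5652 ≤ |z1|+|z2| = 25.0306 (verified)


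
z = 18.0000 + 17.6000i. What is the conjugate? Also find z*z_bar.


z_bar = 18.0000 - 17.6000i
z*z_bar = 18^2 + 17.6^2 = 324 + 309.76 = 633.76

z_bar = 18.0000 - 17.6000i, z*z_bar = 633.76


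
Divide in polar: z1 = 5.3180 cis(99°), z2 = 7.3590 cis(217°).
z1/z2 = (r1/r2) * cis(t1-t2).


r = 5.3180 / 7.3590 = 0.7227
theta = 99° - 217° = -118° = 242° (mod 360)

0.7227 cis(242°)


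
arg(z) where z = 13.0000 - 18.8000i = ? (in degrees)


Re = 13, Im = -18.8
arg = atan2(-18.8, 13) = -55.3366 degrees

arg(z) = -55.3366 degrees


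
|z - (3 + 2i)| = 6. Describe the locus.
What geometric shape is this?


|z - z0| = r is a circle with center z0 and radius r.
Center = (3, 2), radius = 6

Circle with center (3, 2) and radius 6


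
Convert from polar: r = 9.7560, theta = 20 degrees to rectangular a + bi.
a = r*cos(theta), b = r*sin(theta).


a = 9.7560*cos(20°) = 9.7560*0.93969 = 9.1676
b = 9.7560*sin(20°) = 9.7560*0.34202 = 3.3367

9.1676 + 3.3367i


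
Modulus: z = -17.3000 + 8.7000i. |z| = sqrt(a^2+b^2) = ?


|z| = sqrt((-17.3)^2 + 8.7^2) = sqrt(299.29 + 75.69) = sqrt(374.98) = 19.3644

|z| = 19.3644


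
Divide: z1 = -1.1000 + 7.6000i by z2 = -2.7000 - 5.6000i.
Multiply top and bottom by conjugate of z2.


Conjugate of z2 = -2.7000 + 5.6000i
Numerator: (-1.1000 + 7.6000i)(-2.7000 + 5.6000i) = -39.5900 - 26.6800i
Denominator: (-2.7)^2 + (-5.6)^2 = 38.65
Result = (-39.5900 - 26.6800i)/38.65

-1.0243 - 0.6903i


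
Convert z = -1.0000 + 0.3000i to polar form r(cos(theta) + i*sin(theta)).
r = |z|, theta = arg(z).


r = sqrt(1+0.09) = sqrt(1.09) = 1.0440
theta = atan2(0.3, -1) = 163.3008 degrees

r = 1.0440, theta = 163.3008 degrees


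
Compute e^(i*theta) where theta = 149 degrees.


cos(149°) = -0.8572
sin(149°) = 0.5150

e^(i*149°) = -0.8572 + 0.5150i


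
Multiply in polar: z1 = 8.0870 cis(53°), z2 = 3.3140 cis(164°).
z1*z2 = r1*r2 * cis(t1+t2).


r = 8.0870 * 3.3140 = 26.8003
theta = 53° + 164° = 217° = 217° (mod 360)

26.8003 cis(217°)


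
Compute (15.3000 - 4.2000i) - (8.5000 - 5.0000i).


Real: 15.3 - 8.5 = 6.8
Imag: -4.2 + 5 = 0.8

6.8000 + 0.8000i


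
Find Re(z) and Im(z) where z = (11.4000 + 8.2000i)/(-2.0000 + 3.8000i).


Multiply by conjugate: (11.4000 + 8.2000i)(-2.0000 - 3.8000i) / ((-2)^2 + 3.8^2)
Numerator real = 11.4*(-2) + 8.2*3.8 = 8.36
Numerator imag = 8.2*(-2) - 11.4*3.8 = -59.72
Denominator = 18.44
Re(z) = 8.36/18.44 = 0.4534
Im(z) = -59.72/18.44 = -3.2386

Re(z) = 0.4534, Im(z) = -3.2386


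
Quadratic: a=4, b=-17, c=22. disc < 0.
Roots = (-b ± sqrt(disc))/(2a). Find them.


disc = (-17)^2 - 4*4*22 = 289 - 352 = -63
sqrt(|disc|) = sqrt(63) = 7.9373
Real part = 17/(2*4) = 2.1250
Imag part = 7.9373/(2*4) = 0.9922

2.1250 ± 0.9922i


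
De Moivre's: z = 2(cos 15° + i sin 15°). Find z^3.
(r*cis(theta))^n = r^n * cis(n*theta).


r^3 = 2^3 = 8
n*theta = 3*15° = 45° = 45° (mod 360)
a = 8*cos(45°) = 5.6569
b = 8*sin(45°) = 5.6569

8 cis(45°) = 5.6569 + 5.6569i


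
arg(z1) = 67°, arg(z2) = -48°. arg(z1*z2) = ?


arg(z1*z2) = 67° - 48° = 19°
Normalized to (-180°, 180°]: 19°

19°


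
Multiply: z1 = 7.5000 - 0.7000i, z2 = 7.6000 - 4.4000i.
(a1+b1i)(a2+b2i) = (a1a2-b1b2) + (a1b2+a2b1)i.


Real = 7.5*7.6 - (-0.7)*(-4.4) = 57 - 3.08 = 53.92
Imag = 7.5*(-4.4) + 7.6*(-0.7) = -33 - (5.32) = -38.32

53.9200 - 38.3200i


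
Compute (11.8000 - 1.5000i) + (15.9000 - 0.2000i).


Real: 11.8 + 15.9 = 27.7
Imag: -1.5 - 0.2 = -1.7

27.7000 - 1.7000i


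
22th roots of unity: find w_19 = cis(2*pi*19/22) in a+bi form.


Angle = 360*19/22 = 310.9091°
a = cos(310.9091°) = 0.6549
b = sin(310.9091°) = -0.7557

0.6549 - 0.7557i


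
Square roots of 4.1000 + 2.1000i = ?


|z| = sqrt(16.81+4.41) = 4.6065
sqrt((|z|+a)/2) = sqrt((4.6065+4.1)/2) = sqrt(4.3533) = 2.0864
sqrt((|z|-a)/2) = sqrt((4.6065-4.1)/2) = sqrt(0.2533) = 0.5032

±(2.0864 + 0.5032i) i.e. 2.0864 + 0.5032i and -2.0864 - 0.5032i


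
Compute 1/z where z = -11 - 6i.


|z|^2 = 121+36 = 157
1/z = (-11 + 6i)/157

1/z = -0.0701 + 0.0382i


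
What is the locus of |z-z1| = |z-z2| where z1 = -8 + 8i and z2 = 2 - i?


Equal distances means the locus is the perpendicular bisector of z1 and z2.
Midpoint = ((-8+2)/2, (8+(-1))/2) = (-3.0000, 3.5000)

Perpendicular bisector through (-3.0000, 3.5000)


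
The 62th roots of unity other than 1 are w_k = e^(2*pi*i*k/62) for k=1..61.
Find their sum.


With w = e^(2*pi*i/62), all 62 of the 62th roots of unity w^0 = 1, w, ..., w^(61) sum to 0: 1 + w + ... + w^(61) = (1 - w^62)/(1 - w) = 0 since w^62 = 1, w ≠ 1.
Removing the root 1: w + w^2 + ... + w^(61) = 0 - 1 = -1

Sum = -1


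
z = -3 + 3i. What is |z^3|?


|z| = sqrt(9+9) = sqrt(18) = 4.2426
|z^3| = |z|^3 = (sqrt(18))^3 = 18*sqrt(18)

|z^3| = 18*sqrt(18) ≈ 76.3675


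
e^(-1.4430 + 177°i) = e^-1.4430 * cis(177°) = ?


e^-1.4430 = 0.2362
cos(177°) = -0.9986
sin(177°) = 0.0523
Real = 0.2362*(-0.9986) = -0.2359
Imag = 0.2362*0.0523 = 0.0124

-0.2359 + 0.0124i


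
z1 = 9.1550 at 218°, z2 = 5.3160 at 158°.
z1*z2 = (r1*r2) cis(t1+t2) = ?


r = 9.1550 * 5.3160 = 48.6680
theta = 218° + 158° = 376° = 16° (mod 360)

48.6680 cis(16°)


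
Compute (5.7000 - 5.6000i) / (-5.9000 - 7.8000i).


Conjugate of z2 = -5.9000 + 7.8000i
Numerator: (5.7000 - 5.6000i)(-5.9000 + 7.8000i) = 10.0500 + 77.5000i
Denominator: (-5.9)^2 + (-7.8)^2 = 95.65
Result = (10.0500 + 77.5000i)/95.65

0.1051 + 0.8102i


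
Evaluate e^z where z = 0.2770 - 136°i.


e^0.2770 = 1.3192
cos(-136°) = -0.7193
sin(-136°) = -0.6947
Real = 1.3192*(-0.7193) = -0.9489
Imag = 1.3192*(-0.6947) = -0.9164

-0.9489 - 0.9164i


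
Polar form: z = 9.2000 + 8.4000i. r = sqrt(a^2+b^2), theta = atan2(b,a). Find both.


r = sqrt(84.64+70.56) = sqrt(155.2) = 12.4579
theta = atan2(8.4, 9.2) = 42.3974 degrees

r = 12.4579, theta = 42.3974 degrees


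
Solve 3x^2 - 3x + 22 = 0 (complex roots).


disc = (-3)^2 - 4*3*22 = 9 - 264 = -255
sqrt(|disc|) = sqrt(255) = 15.9687
Real part = 3/(2*3) = 0.5000
Imag part = 15.9687/(2*3) = 2.6615

0.5000 ± 2.6615i


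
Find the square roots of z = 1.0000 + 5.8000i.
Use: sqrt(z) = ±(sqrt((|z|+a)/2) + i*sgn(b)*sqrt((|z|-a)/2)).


|z| = sqrt(1+33.64) = 5.8856
sqrt((|z|+a)/2) = sqrt((5.8856+1)/2) = sqrt(3.4428) = 1.8555
sqrt((|z|-a)/2) = sqrt((5.8856-1)/2) = sqrt(2.4428) = 1.5629

±(1.8555 + 1.5629i) i.e. 1.8555 + 1.5629i and -1.8555 - 1.5629i


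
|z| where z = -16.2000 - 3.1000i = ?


|z| = sqrt((-16.2)^2 + (-3.1)^2) = sqrt(262.44 + 9.61) = sqrt(272.05) = 16.4939

|z| = 16.4939


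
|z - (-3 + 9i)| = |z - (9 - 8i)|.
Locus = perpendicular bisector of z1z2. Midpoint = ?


Equal distances means the locus is the perpendicular bisector of z1 and z2.
Midpoint = ((-3+9)/2, (9+(-8))/2) = (3.0000, 0.5000)

Perpendicular bisector through (3.0000, 0.5000)


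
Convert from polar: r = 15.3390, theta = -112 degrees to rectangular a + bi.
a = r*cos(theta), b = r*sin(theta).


a = 15.3390*cos(-112°) = 15.3390*(-0.37461) = -5.7461
b = 15.3390*sin(-112°) = 15.3390*(-0.927184) = -14.2221

-5.7461 - 14.2221i


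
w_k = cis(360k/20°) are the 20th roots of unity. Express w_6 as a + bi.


Angle = 360*6/20 = 108°
a = cos(108°) = -0.3090
b = sin(108°) = 0.9511

-0.3090 + 0.9511i


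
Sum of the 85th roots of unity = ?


The sum of all 85th roots of unity is 0.
Geometric series: (1 - w^85)/(1 - w) = (1-1)/(1-w) = 0 since w^85 = 1, w ≠ 1.
Alternatively: coefficient of z^84 in z^85 - 1 is 0.

0


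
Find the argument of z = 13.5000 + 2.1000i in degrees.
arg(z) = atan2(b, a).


Re = 13.5, Im = 2.1
arg = atan2(2.1, 13.5) = 8.8418 degrees

arg(z) = 8.8418 degrees


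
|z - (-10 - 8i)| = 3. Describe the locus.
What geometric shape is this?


|z - z0| = r is a circle with center z0 and radius r.
Center = (-10, -8), radius = 3

Circle with center (-10, -8) and radius 3


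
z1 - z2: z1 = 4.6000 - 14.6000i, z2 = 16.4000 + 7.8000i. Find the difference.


Real: 4.6 - 16.4 = -11.8
Imag: -14.6 - 7.8 = -22.4

-11.8000 - 22.4000i


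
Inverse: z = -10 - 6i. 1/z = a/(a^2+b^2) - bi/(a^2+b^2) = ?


|z|^2 = 100+36 = 136
1/z = (-10 + 6i)/136

1/z = -0.0735 + 0.0441i


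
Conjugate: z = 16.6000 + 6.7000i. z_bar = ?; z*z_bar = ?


z_bar = 16.6000 - 6.7000i
z*z_bar = 16.6^2 + 6.7^2 = 275.56 + 44.89 = 320.45

z_bar = 16.6000 - 6.7000i, z*z_bar = 320.45


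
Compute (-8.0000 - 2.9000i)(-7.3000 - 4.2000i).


Real = -8*(-7.3) - (-2.9)*(-4.2) = 58.4 - 12.18 = 46.22
Imag = -8*(-4.2) - (7.3)*(-2.9) = 33.6 + 21.17 = 54.77

46.2200 + 54.7700i


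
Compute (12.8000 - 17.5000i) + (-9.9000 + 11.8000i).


Real: 12.8 - 9.9 = 2.9
Imag: -17.5 + 11.8 = -5.7

2.9000 - 5.7000i


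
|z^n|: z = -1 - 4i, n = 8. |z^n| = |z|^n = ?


|z| = sqrt(1+16) = sqrt(17) = 4.1231
|z^8| = |z|^8 = (sqrt(17))^8 = 17^4 = 83521

|z^8| = 83521


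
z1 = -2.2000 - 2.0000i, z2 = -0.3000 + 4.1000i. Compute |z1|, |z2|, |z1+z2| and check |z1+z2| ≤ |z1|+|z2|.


|z1| = sqrt((-2.2)^2 + (-2)^2) = sqrt(8.84) = 2.9732
|z2| = sqrt((-0.3)^2 + 4.1^2) = sqrt(16.9) = 4.1110
z1+z2 = -2.5000 + 2.1000i
|z1+z2| = sqrt(10.66) = 3.2650
|z1|+|z2| = 2.9732 + 4.1110 = 7.0842

|z1+z2| = 3.2650 ≤ |z1|+|z2| = 7.0842 (verified)


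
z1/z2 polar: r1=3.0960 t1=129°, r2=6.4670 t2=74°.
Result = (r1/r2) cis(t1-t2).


r = 3.0960 / 6.4670 = 0.4787
theta = 129° - 74° = 55° = 55° (mod 360)

0.4787 cis(55°)


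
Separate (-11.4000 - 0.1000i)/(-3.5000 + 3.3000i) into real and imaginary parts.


Multiply by conjugate: (-11.4000 - 0.1000i)(-3.5000 - 3.3000i) / ((-3.5)^2 + 3.3^2)
Numerator real = -11.4*(-3.5) - (0.1)*3.3 = 39.57
Numerator imag = -0.1*(-3.5) - (-11.4)*3.3 = 37.97
Denominator = 23.14
Re(z) = 39.57/23.14 = 1.7100
Im(z) = 37.97/23.14 = 1.6409

Re(z) = 1.7100, Im(z) = 1.6409


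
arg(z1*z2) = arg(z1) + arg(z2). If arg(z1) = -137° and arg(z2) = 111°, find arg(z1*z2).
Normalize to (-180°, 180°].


arg(z1*z2) = -137° + 111° = -26°
Normalized to (-180°, 180°]: -26°

-26°


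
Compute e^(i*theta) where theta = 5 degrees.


cos(5°) = 0.9962
sin(5°) = 0.0872

e^(i*5°) = 0.9962 + 0.0872i


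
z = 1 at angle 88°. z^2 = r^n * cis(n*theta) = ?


r^2 = 1^2 = 1
n*theta = 2*88° = 176° = 176° (mod 360)
a = 1*cos(176°) = -0.9976
b = 1*sin(176°) = 0.0698

1 cis(176°) = -0.9976 + 0.0698i


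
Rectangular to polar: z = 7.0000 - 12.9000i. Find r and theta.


r = sqrt(49+166.41) = sqrt(215.41) = 14.6769
theta = atan2(-12.9, 7) = -61.5142 degrees

r = 14.6769, theta = -61.5142 degrees


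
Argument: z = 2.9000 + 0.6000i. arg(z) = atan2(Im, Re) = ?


Re = 2.9, Im = 0.6
arg = atan2(0.6, 2.9) = 11.6894 degrees

arg(z) = 11.6894 degrees


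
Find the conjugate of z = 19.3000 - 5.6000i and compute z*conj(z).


z_bar = 19.3000 + 5.6000i
z*z_bar = 19.3^2 + (-5.6)^2 = 372.49 + 31.36 = 403.85

z_bar = 19.3000 + 5.6000i, z*z_bar = 403.85


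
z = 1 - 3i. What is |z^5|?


|z| = sqrt(1+9) = sqrt(10) = 3.1623
|z^5| = |z|^5 = (sqrt(10))^5 = 10^2 * sqrt(10) = 100*sqrt(10)

|z^5| = 100*sqrt(10) ≈ 316.2278


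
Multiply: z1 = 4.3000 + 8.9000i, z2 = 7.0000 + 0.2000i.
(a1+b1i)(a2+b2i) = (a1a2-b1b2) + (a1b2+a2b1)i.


Real = 4.3*7 - 8.9*0.2 = 30.1 - 1.78 = 28.32
Imag = 4.3*0.2 + 7*8.9 = 0.86 + 62.3 = 63.16

28.3200 + 63.1600i


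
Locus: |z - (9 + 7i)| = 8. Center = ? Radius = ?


|z - z0| = r is a circle with center z0 and radius r.
Center = (9, 7), radius = 8

Circle with center (9, 7) and radius 8


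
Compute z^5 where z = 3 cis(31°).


r^5 = 3^5 = 243
n*theta = 5*31° = 155° = 155° (mod 360)
a = 243*cos(155°) = -220.2328
b = 243*sin(155°) = 102.6962

243 cis(155°) = -220.2328 + 102.6962i


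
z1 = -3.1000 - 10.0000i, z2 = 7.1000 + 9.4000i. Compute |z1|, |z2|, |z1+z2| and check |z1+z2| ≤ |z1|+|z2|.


|z1| = sqrt((-3.1)^2 + (-10)^2) = sqrt(109.61) = 10.4695
|z2| = sqrt(7.1^2 + 9.4^2) = sqrt(138.77) = 11.7801
z1+z2 = 4.0000 - 0.6000i
|z1+z2| = sqrt(16.36) = 4.0447
|z1|+|z2| = 10.4695 + 11.7801 = 22.2496

|z1+z2| = 4.0447 ≤ |z1|+|z2| = 22.2496 (verified)


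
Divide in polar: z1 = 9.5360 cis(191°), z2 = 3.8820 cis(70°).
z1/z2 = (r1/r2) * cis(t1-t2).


r = 9.5360 / 3.8820 = 2.4565
theta = 191° - 70° = 121° = 121° (mod 360)

2.4565 cis(121°)


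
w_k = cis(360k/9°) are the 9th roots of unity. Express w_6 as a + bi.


Angle = 360*6/9 = 240°
a = cos(240°) = -0.5000
b = sin(240°) = -0.8660

-0.5000 - 0.8660i


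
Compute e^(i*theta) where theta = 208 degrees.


cos(208°) = -0.8829
sin(208°) = -0.4695

e^(i*208°) = -0.8829 - 0.4695i


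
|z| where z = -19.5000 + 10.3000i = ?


|z| = sqrt((-19.5)^2 + 10.3^2) = sqrt(380.25 + 106.09) = sqrt(486.34) = 22.0531

|z| = 22.0531


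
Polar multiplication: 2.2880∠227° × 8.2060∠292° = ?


r = 2.2880 * 8.2060 = 18.7753
theta = 227° + 292° = 519° = 159° (mod 360)

18.7753 cis(159°)


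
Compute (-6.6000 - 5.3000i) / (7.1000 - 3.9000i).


Conjugate of z2 = 7.1000 + 3.9000i
Numerator: (-6.6000 - 5.3000i)(7.1000 + 3.9000i) = -26.1900 - 63.3700i
Denominator: 7.1^2 + (-3.9)^2 = 65.62
Result = (-26.1900 - 63.3700i)/65.62

-0.3991 - 0.9657i


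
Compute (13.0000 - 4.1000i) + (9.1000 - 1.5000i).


Real: 13 + 9.1 = 22.1
Imag: -4.1 - 1.5 = -5.6

22.1000 - 5.6000i


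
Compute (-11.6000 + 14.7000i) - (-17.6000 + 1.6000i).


Real: -11.6 + 17.6 = 6
Imag: 14.7 - 1.6 = 13.1

6.0000 + 13.1000i


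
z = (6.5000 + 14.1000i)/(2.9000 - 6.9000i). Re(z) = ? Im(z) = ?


Multiply by conjugate: (6.5000 + 14.1000i)(2.9000 + 6.9000i) / (2.9^2 + (-6.9)^2)
Numerator real = 6.5*2.9 + 14.1*(-6.9) = -78.44
Numerator imag = 14.1*2.9 - 6.5*(-6.9) = 85.74
Denominator = 56.02
Re(z) = -78.44/56.02 = -1.4002
Im(z) = 85.74/56.02 = 1.5305

Re(z) = -1.4002, Im(z) = 1.5305


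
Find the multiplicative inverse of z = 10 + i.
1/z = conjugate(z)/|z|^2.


|z|^2 = 100+1 = 101
1/z = (10 - 1i)/101

1/z = 0.0990 - 0.0099i


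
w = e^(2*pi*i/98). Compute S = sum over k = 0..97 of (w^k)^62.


The roots are w_k = w^k with w = e^(2*pi*i/98), and (w^k)^62 = (w^62)^k.
So S = 1 + u + u^2 + ... + u^(97) with u = w^62.
62 = 0*98 + 62, so 62 is not a multiple of 98: u = w^62 ≠ 1 (w is a primitive 98th root), while u^98 = (w^98)^62 = 1.
Geometric series: S = (1 - u^98)/(1 - u) = (1 - 1)/(1 - u) = 0

S = 0


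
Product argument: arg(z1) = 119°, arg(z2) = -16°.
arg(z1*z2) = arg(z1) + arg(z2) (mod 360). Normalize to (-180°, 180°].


arg(z1*z2) = 119° - 16° = 103°
Normalized to (-180°, 180°]: 103°

103°


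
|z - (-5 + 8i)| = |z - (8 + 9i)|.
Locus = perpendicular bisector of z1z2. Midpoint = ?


Equal distances means the locus is the perpendicular bisector of z1 and z2.
Midpoint = ((-5+8)/2, (8+9)/2) = (1.5000, 8.5000)

Perpendicular bisector through (1.5000, 8.5000)


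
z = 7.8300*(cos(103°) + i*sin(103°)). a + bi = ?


a = 7.8300*cos(103°) = 7.8300*(-0.22495) = -1.7614
b = 7.8300*sin(103°) = 7.8300*0.97437 = 7.6293

-1.7614 + 7.6293i


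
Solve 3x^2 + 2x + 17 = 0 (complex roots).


disc = 2^2 - 4*3*17 = 4 - 204 = -200
sqrt(|disc|) = sqrt(200) = 14.1421
Real part = -2/(2*3) = -0.3333
Imag part = 14.1421/(2*3) = 2.3570

-0.3333 ± 2.3570i


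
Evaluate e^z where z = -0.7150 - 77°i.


e^-0.7150 = 0.4892
cos(-77°) = 0.22495
sin(-77°) = -0.9744
Real = 0.4892*0.22495 = 0.1100
Imag = 0.4892*(-0.9744) = -0.4767

0.1100 - 0.4767i


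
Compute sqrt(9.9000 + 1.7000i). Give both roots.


|z| = sqrt(98.01+2.89) = 10.0449
sqrt((|z|+a)/2) = sqrt((10.0449+9.9)/2) = sqrt(9.9724) = 3.1579
sqrt((|z|-a)/2) = sqrt((10.0449-9.9)/2) = sqrt(0.0724) = 0.2692

±(3.1579 + 0.2692i) i.e. 3.1579 + 0.2692i and -3.1579 - 0.2692i


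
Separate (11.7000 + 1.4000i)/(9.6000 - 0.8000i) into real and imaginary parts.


Multiply by conjugate: (11.7000 + 1.4000i)(9.6000 + 0.8000i) / (9.6^2 + (-0.8)^2)
Numerator real = 11.7*9.6 + 1.4*(-0.8) = 111.2
Numerator imag = 1.4*9.6 - 11.7*(-0.8) = 22.8
Denominator = 92.8
Re(z) = 111.2/92.8 = 1.1983
Im(z) = 22.8/92.8 = 0.2457

Re(z) = 1.1983, Im(z) = 0.2457


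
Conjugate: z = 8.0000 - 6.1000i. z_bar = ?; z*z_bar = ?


z_bar = 8.0000 + 6.1000i
z*z_bar = 8^2 + (-6.1)^2 = 64 + 37.21 = 101.21

z_bar = 8.0000 + 6.1000i, z*z_bar = 101.21


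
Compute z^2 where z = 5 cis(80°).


r^2 = 5^2 = 25
n*theta = 2*80° = 160° = 160° (mod 360)
a = 25*cos(160°) = -23.4923
b = 25*sin(160°) = 8.5505

25 cis(160°) = -23.4923 + 8.5505i


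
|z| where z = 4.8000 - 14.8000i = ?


|z| = sqrt(4.8^2 + (-14.8)^2) = sqrt(23.04 + 219.04) = sqrt(242.08) = 15.5589

|z| = 15.5589


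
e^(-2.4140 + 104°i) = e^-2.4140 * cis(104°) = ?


e^-2.4140 = 0.08946
cos(104°) = -0.2419
sin(104°) = 0.9703
Real = 0.08946*(-0.2419) = -0.0216
Imag = 0.08946*0.9703 = 0.0868

-0.0216 + 0.0868i


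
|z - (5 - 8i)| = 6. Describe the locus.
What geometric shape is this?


|z - z0| = r is a circle with center z0 and radius r.
Center = (5, -8), radius = 6

Circle with center (5, -8) and radius 6


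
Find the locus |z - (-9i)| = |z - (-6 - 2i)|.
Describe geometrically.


Equal distances means the locus is the perpendicular bisector of z1 and z2.
Midpoint = ((0+(-6))/2, (-9+(-2))/2) = (-3.0000, -5.5000)

Perpendicular bisector through (-3.0000, -5.5000)


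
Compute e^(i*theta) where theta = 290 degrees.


cos(290°) = 0.3420
sin(290°) = -0.9397

e^(i*290°) = 0.3420 - 0.9397i


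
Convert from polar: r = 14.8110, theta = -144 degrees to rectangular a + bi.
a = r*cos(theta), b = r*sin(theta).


a = 14.8110*cos(-144°) = 14.8110*(-0.80902) = -11.9824
b = 14.8110*sin(-144°) = 14.8110*(-0.587785) = -8.7057

-11.9824 - 8.7057i


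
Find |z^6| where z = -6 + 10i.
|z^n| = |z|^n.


|z| = sqrt(36+100) = sqrt(136) = 11.6619
|z^6| = |z|^6 = (sqrt(136))^6 = 136^3 = 2515456

|z^6| = 2515456


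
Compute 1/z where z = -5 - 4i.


|z|^2 = 25+16 = 41
1/z = (-5 + 4i)/41

1/z = -0.1220 + 0.0976i


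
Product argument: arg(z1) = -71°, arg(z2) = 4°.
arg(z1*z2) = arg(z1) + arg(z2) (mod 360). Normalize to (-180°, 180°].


arg(z1*z2) = -71° + 4° = -67°
Normalized to (-180°, 180°]: -67°

-67°


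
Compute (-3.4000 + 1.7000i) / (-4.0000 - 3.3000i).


Conjugate of z2 = -4.0000 + 3.3000i
Numerator: (-3.4000 + 1.7000i)(-4.0000 + 3.3000i) = 7.9900 - 18.0200i
Denominator: (-4)^2 + (-3.3)^2 = 26.89
Result = (7.9900 - 18.0200i)/26.89

0.2971 - 0.6701i


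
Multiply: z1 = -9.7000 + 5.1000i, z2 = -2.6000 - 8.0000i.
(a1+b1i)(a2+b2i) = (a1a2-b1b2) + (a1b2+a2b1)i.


Real = -9.7*(-2.6) - 5.1*(-8) = 25.22 - (-40.8) = 66.02
Imag = -9.7*(-8) - (2.6)*5.1 = 77.6 - (13.26) = 64.34

66.0200 + 64.3400i


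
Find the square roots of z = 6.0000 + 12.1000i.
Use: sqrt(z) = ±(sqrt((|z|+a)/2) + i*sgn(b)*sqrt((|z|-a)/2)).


|z| = sqrt(36+146.41) = 13.5059
sqrt((|z|+a)/2) = sqrt((13.5059+6)/2) = sqrt(9.7530) = 3.1230
sqrt((|z|-a)/2) = sqrt((13.5059-6)/2) = sqrt(3.7530) = 1.9373

±(3.1230 + 1.9373i) i.e. 3.1230 + 1.9373i and -3.1230 - 1.9373i


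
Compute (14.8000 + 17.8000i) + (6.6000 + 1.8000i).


Real: 14.8 + 6.6 = 21.4
Imag: 17.8 + 1.8 = 19.6

21.4000 + 19.6000i


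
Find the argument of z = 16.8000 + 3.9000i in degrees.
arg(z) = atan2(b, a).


Re = 16.8, Im = 3.9
arg = atan2(3.9, 16.8) = 13.0693 degrees

arg(z) = 13.0693 degrees


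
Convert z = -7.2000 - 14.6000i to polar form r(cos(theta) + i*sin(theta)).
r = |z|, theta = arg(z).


r = sqrt(51.84+213.16) = sqrt(265) = 16.2788
theta = atan2(-14.6, -7.2) = -116.2502 degrees

r = 16.2788, theta = -116.2502 degrees


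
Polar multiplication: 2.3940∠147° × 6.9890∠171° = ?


r = 2.3940 * 6.9890 = 16.7317
theta = 147° + 171° = 318° = 318° (mod 360)

16.7317 cis(318°)


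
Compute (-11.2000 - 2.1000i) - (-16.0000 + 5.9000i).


Real: -11.2 + 16 = 4.8
Imag: -2.1 - 5.9 = -8

4.8000 - 8.0000i


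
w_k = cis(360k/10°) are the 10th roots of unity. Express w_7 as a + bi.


Angle = 360*7/10 = 252°
a = cos(252°) = -0.3090
b = sin(252°) = -0.9511

-0.3090 - 0.9511i


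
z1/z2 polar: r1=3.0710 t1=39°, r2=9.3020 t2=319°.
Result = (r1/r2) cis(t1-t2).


r = 3.0710 / 9.3020 = 0.3301
theta = 39° - 319° = -280° = 80° (mod 360)

0.3301 cis(80°)


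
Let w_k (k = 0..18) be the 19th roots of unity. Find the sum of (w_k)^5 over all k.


The roots are w_k = w^k with w = e^(2*pi*i/19), and (w^k)^5 = (w^5)^k.
So S = 1 + u + u^2 + ... + u^(18) with u = w^5.
5 = 0*19 + 5, so 5 is not a multiple of 19: u = w^5 ≠ 1 (w is a primitive 19th root), while u^19 = (w^19)^5 = 1.
Geometric series: S = (1 - u^19)/(1 - u) = (1 - 1)/(1 - u) = 0

S = 0


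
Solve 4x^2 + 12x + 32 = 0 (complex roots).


disc = 12^2 - 4*4*32 = 144 - 512 = -368
sqrt(|disc|) = sqrt(368) = 19.1833
Real part = -12/(2*4) = -1.5000
Imag part = 19.1833/(2*4) = 2.3979

-1.5000 ± 2.3979i


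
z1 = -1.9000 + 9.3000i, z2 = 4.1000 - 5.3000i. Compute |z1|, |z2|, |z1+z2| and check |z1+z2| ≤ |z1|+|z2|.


|z1| = sqrt((-1.9)^2 + 9.3^2) = sqrt(90.1) = 9.4921
|z2| = sqrt(4.1^2 + (-5.3)^2) = sqrt(44.9) = 6.7007
z1+z2 = 2.2000 + 4.0000i
|z1+z2| = sqrt(20.84) = 4.5651
|z1|+|z2| = 9.4921 + 6.7007 = 16.1928

|z1+z2| = 4.5651 ≤ |z1|+|z2| = 16.1928 (verified)


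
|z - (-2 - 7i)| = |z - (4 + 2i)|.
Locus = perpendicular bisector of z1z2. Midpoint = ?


Equal distances means the locus is the perpendicular bisector of z1 and z2.
Midpoint = ((-2+4)/2, (-7+2)/2) = (1.0000, -2.5000)

Perpendicular bisector through (1.0000, -2.5000)


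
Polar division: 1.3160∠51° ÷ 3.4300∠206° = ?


r = 1.3160 / 3.4300 = 0.3837
theta = 51° - 206° = -155° = 205° (mod 360)

0.3837 cis(205°)


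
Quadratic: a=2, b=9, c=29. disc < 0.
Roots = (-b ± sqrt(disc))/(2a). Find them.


disc = 9^2 - 4*2*29 = 81 - 232 = -151
sqrt(|disc|) = sqrt(151) = 12.2882
Real part = -9/(2*2) = -2.2500
Imag part = 12.2882/(2*2) = 3.0721

-2.2500 ± 3.0721i


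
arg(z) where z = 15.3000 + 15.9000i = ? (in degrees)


Re = 15.3, Im = 15.9
arg = atan2(15.9, 15.3) = 46.1017 degrees

arg(z) = 46.1017 degrees


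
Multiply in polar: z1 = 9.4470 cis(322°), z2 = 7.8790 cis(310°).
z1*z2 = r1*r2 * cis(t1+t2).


r = 9.4470 * 7.8790 = 74.4329
theta = 322° + 310° = 632° = 272° (mod 360)

74.4329 cis(272°)


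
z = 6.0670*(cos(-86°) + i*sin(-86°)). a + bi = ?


a = 6.0670*cos(-86°) = 6.0670*0.06976 = 0.4232
b = 6.0670*sin(-86°) = 6.0670*(-0.99756) = -6.0522

0.4232 - 6.0522i


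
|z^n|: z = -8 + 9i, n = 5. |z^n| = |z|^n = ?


|z| = sqrt(64+81) = sqrt(145) = 12.0416
|z^5| = |z|^5 = (sqrt(145))^5 = 145^2 * sqrt(145) = 21025*sqrt(145)

|z^5| = 21025*sqrt(145) ≈ 253174.5260


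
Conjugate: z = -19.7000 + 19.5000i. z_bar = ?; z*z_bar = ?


z_bar = -19.7000 - 19.5000i
z*z_bar = (-19.7)^2 + 19.5^2 = 388.09 + 380.25 = 768.34

z_bar = -19.7000 - 19.5000i, z*z_bar = 768.34


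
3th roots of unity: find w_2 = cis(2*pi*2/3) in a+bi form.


Angle = 360*2/3 = 240°
a = cos(240°) = -0.5000
b = sin(240°) = -0.8660

-0.5000 - 0.8660i


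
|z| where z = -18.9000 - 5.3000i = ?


|z| = sqrt((-18.9)^2 + (-5.3)^2) = sqrt(357.21 + 28.09) = sqrt(385.3) = 19.6291

|z| = 19.6291


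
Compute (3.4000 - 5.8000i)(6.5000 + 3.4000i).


Real = 3.4*6.5 - (-5.8)*3.4 = 22.1 - (-19.72) = 41.82
Imag = 3.4*3.4 + 6.5*(-5.8) = 11.56 - (37.7) = -26.14

41.8200 - 26.1400i


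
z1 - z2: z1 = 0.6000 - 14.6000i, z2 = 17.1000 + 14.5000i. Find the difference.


Real: 0.6 - 17.1 = -16.5
Imag: -14.6 - 14.5 = -29.1

-16.5000 - 29.1000i


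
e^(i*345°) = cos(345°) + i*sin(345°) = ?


cos(345°) = 0.9659
sin(345°) = -0.2588

e^(i*345°) = 0.9659 - 0.2588i


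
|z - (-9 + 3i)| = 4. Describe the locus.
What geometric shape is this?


|z - z0| = r is a circle with center z0 and radius r.
Center = (-9, 3), radius = 4

Circle with center (-9, 3) and radius 4


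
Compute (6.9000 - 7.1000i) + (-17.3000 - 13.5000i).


Real: 6.9 - 17.3 = -10.4
Imag: -7.1 - 13.5 = -20.6

-10.4000 - 20.6000i


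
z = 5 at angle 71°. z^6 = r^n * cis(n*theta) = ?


r^6 = 5^6 = 15625
n*theta = 6*71° = 426° = 66° (mod 360)
a = 15625*cos(66°) = 6355.2600
b = 15625*sin(66°) = 14274.1478

15625 cis(66°) = 6355.2600 + 14274.1478i


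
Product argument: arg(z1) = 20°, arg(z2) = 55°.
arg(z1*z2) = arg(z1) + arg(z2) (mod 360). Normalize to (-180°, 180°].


arg(z1*z2) = 20° + 55° = 75°
Normalized to (-180°, 180°]: 75°

75°


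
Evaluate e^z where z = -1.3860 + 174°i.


e^-1.3860 = 0.2501
cos(174°) = -0.9945
sin(174°) = 0.1045
Real = 0.2501*(-0.9945) = -0.2487
Imag = 0.2501*0.1045 = 0.0261

-0.2487 + 0.0261i


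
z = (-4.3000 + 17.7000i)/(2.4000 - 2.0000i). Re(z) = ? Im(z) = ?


Multiply by conjugate: (-4.3000 + 17.7000i)(2.4000 + 2.0000i) / (2.4^2 + (-2)^2)
Numerator real = -4.3*2.4 + 17.7*(-2) = -45.72
Numerator imag = 17.7*2.4 - (-4.3)*(-2) = 33.88
Denominator = 9.76
Re(z) = -45.72/9.76 = -4.6844
Im(z) = 33.88/9.76 = 3.4713

Re(z) = -4.6844, Im(z) = 3.4713


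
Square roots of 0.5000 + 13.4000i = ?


|z| = sqrt(0.25+179.56) = 13.4093
sqrt((|z|+a)/2) = sqrt((13.4093+0.5)/2) = sqrt(6.9547) = 2.6372
sqrt((|z|-a)/2) = sqrt((13.4093-0.5)/2) = sqrt(6.4547) = 2.5406

±(2.6372 + 2.5406i) i.e. 2.6372 + 2.5406i and -2.6372 - 2.5406i


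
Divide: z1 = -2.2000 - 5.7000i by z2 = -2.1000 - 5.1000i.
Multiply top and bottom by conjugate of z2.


Conjugate of z2 = -2.1000 + 5.1000i
Numerator: (-2.2000 - 5.7000i)(-2.1000 + 5.1000i) = 33.6900 + 0.7500i
Denominator: (-2.1)^2 + (-5.1)^2 = 30.42
Result = (33.6900 + 0.7500i)/30.42

1.1075 + 0.0247i


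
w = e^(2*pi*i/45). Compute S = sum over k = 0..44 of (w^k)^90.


The roots are w_k = w^k with w = e^(2*pi*i/45), and (w^k)^90 = (w^90)^k.
So S = 1 + u + u^2 + ... + u^(44) with u = w^90.
90 = 2*45 + 0, so 90 is a multiple of 45 and u = (w^45)^2 = 1.
Every one of the 45 terms equals 1: S = 45

S = 45


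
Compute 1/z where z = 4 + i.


|z|^2 = 16+1 = 17
1/z = (4 - 1i)/17

1/z = 0.2353 - 0.0588i


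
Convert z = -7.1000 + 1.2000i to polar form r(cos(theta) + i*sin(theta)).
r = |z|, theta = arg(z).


r = sqrt(50.41+1.44) = sqrt(51.85) = 7.2007
theta = atan2(1.2, -7.1) = 170.4069 degrees

r = 7.2007, theta = 170.4069 degrees


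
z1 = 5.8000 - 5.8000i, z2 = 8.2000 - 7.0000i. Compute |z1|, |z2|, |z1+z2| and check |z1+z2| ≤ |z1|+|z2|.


|z1| = sqrt(5.8^2 + (-5.8)^2) = sqrt(67.28) = 8.2024
|z2| = sqrt(8.2^2 + (-7)^2) = sqrt(116.24) = 10.7815
z1+z2 = 14.0000 - 12.8000i
|z1+z2| = sqrt(359.84) = 18.9694
|z1|+|z2| = 8.2024 + 10.7815 = 18.9839

|z1+z2| = 18.9694 ≤ |z1|+|z2| = 18.9839 (verified)


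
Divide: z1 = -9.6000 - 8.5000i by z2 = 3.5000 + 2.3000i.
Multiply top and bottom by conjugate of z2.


Conjugate of z2 = 3.5000 - 2.3000i
Numerator: (-9.6000 - 8.5000i)(3.5000 - 2.3000i) = -53.1500 - 7.6700i
Denominator: 3.5^2 + 2.3^2 = 17.54
Result = (-53.1500 - 7.6700i)/17.54

-3.0302 - 0.4373i


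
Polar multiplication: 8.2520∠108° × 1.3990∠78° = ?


r = 8.2520 * 1.3990 = 11.5445
theta = 108° + 78° = 186° = 186° (mod 360)

11.5445 cis(186°)


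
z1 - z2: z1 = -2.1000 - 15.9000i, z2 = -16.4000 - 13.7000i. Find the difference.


Real: -2.1 + 16.4 = 14.3
Imag: -15.9 + 13.7 = -2.2

14.3000 - 2.2000i
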